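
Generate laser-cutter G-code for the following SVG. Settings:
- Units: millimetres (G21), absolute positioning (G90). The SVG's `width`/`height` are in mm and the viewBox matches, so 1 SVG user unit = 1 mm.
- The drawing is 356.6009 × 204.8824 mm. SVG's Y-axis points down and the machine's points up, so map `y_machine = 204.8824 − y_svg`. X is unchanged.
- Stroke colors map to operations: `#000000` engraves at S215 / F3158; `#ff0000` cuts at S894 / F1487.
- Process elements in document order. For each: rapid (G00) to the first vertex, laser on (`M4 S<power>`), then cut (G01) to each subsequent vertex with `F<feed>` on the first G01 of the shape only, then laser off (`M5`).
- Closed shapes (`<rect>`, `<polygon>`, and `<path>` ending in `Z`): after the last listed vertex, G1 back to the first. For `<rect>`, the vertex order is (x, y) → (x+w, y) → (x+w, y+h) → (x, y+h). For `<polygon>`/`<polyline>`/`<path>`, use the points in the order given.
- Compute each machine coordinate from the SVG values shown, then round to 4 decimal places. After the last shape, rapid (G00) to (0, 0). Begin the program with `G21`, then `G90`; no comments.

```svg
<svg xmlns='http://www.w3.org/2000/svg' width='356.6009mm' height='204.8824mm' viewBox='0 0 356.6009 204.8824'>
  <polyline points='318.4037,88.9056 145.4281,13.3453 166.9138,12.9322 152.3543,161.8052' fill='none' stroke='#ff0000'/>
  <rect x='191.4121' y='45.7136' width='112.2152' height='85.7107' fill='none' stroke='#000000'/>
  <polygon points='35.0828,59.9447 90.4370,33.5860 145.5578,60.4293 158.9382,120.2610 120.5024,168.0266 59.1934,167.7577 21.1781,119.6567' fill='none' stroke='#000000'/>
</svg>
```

G21
G90
G00 X318.4037 Y115.9768
M4 S894
G01 X145.4281 Y191.5371 F1487
G01 X166.9138 Y191.9502
G01 X152.3543 Y43.0772
M5
G00 X191.4121 Y159.1688
M4 S215
G01 X303.6273 Y159.1688 F3158
G01 X303.6273 Y73.4581
G01 X191.4121 Y73.4581
G01 X191.4121 Y159.1688
M5
G00 X35.0828 Y144.9377
M4 S215
G01 X90.4370 Y171.2964 F3158
G01 X145.5578 Y144.4531
G01 X158.9382 Y84.6214
G01 X120.5024 Y36.8558
G01 X59.1934 Y37.1247
G01 X21.1781 Y85.2257
G01 X35.0828 Y144.9377
M5
G00 X0.0000 Y0.0000

Since the viewBox matches the mm dimensions, user units are millimetres directly. The only transform is the Y-flip y_m = 204.8824 − y_svg.

Shape 1 is a open polyline drawn with `<polyline>`. Its stroke #ff0000 means cut at S894, F1487. After flipping Y the toolpath is (318.4037,115.9768) → (145.4281,191.5371) → (166.9138,191.9502) → (152.3543,43.0772).

Shape 2 is a rectangle drawn with `<rect>`. Its stroke #000000 means engrave at S215, F3158. After flipping Y the toolpath is (191.4121,159.1688) → (303.6273,159.1688) → (303.6273,73.4581) → (191.4121,73.4581) → (191.4121,159.1688), returning to the start.

Shape 3 is a regular polygon drawn with `<polygon>`. Its stroke #000000 means engrave at S215, F3158. After flipping Y the toolpath is (35.0828,144.9377) → (90.4370,171.2964) → (145.5578,144.4531) → (158.9382,84.6214) → (120.5024,36.8558) → (59.1934,37.1247) → (21.1781,85.2257) → (35.0828,144.9377), returning to the start.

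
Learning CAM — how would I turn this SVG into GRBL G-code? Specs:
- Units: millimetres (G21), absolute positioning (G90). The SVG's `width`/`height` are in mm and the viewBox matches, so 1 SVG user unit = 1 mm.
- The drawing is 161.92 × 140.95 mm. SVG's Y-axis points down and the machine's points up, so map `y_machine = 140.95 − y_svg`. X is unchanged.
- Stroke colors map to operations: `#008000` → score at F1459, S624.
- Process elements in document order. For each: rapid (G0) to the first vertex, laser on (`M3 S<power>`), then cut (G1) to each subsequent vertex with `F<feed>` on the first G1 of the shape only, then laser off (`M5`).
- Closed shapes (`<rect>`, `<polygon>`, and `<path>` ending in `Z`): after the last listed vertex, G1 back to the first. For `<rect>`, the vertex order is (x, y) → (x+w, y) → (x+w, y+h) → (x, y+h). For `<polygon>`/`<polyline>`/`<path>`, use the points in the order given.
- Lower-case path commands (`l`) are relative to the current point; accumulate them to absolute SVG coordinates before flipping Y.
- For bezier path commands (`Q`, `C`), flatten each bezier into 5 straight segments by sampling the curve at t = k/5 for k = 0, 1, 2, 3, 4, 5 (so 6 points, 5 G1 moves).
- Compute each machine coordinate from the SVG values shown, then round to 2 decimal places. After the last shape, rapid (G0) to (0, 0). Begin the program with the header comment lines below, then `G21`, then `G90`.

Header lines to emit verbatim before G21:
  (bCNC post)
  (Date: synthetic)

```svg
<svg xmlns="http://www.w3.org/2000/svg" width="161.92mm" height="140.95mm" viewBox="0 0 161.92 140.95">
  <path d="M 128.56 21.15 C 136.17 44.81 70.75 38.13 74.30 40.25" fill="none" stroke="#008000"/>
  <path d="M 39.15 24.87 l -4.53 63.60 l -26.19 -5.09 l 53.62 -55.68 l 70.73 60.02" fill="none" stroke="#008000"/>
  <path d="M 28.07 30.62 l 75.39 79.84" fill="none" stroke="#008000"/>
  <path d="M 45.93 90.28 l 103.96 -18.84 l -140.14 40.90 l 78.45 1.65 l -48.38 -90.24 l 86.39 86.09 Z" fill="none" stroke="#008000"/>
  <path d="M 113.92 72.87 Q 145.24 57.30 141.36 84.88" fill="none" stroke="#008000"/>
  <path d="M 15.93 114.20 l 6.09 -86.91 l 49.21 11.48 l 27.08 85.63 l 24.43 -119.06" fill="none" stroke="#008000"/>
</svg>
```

1 u = 1 mm; y_m = 140.95 − y.

[1] `<path>` cubic bezier, #008000→score S624 F1459: (128.56,119.80) → (125.50,108.93) → (111.73,103.47) → (94.06,101.52) → (79.31,101.23) → (74.30,100.70)

[2] `<path>` open polyline, #008000→score S624 F1459: (39.15,116.08) → (34.62,52.48) → (8.43,57.57) → (62.05,113.25) → (132.78,53.23)

[3] `<path>` line segment, #008000→score S624 F1459: (28.07,110.33) → (103.46,30.49)

[4] `<path>` closed polygon, #008000→score S624 F1459: (45.93,50.67) → (149.89,69.51) → (9.75,28.61) → (88.20,26.96) → (39.82,117.20) → (126.21,31.11) → (45.93,50.67) (closed)

[5] `<path>` quadratic bezier, #008000→score S624 F1459: (113.92,68.08) → (125.04,72.58) → (133.34,73.63) → (138.83,71.23) → (141.50,65.38) → (141.36,56.07)

[6] `<path>` open polyline, #008000→score S624 F1459: (15.93,26.75) → (22.02,113.66) → (71.23,102.18) → (98.31,16.55) → (122.74,135.61)

(bCNC post)
(Date: synthetic)
G21
G90
G0 X128.56 Y119.80
M3 S624
G1 X125.50 Y108.93 F1459
G1 X111.73 Y103.47
G1 X94.06 Y101.52
G1 X79.31 Y101.23
G1 X74.30 Y100.70
M5
G0 X39.15 Y116.08
M3 S624
G1 X34.62 Y52.48 F1459
G1 X8.43 Y57.57
G1 X62.05 Y113.25
G1 X132.78 Y53.23
M5
G0 X28.07 Y110.33
M3 S624
G1 X103.46 Y30.49 F1459
M5
G0 X45.93 Y50.67
M3 S624
G1 X149.89 Y69.51 F1459
G1 X9.75 Y28.61
G1 X88.20 Y26.96
G1 X39.82 Y117.20
G1 X126.21 Y31.11
G1 X45.93 Y50.67
M5
G0 X113.92 Y68.08
M3 S624
G1 X125.04 Y72.58 F1459
G1 X133.34 Y73.63
G1 X138.83 Y71.23
G1 X141.50 Y65.38
G1 X141.36 Y56.07
M5
G0 X15.93 Y26.75
M3 S624
G1 X22.02 Y113.66 F1459
G1 X71.23 Y102.18
G1 X98.31 Y16.55
G1 X122.74 Y135.61
M5
G0 X0.00 Y0.00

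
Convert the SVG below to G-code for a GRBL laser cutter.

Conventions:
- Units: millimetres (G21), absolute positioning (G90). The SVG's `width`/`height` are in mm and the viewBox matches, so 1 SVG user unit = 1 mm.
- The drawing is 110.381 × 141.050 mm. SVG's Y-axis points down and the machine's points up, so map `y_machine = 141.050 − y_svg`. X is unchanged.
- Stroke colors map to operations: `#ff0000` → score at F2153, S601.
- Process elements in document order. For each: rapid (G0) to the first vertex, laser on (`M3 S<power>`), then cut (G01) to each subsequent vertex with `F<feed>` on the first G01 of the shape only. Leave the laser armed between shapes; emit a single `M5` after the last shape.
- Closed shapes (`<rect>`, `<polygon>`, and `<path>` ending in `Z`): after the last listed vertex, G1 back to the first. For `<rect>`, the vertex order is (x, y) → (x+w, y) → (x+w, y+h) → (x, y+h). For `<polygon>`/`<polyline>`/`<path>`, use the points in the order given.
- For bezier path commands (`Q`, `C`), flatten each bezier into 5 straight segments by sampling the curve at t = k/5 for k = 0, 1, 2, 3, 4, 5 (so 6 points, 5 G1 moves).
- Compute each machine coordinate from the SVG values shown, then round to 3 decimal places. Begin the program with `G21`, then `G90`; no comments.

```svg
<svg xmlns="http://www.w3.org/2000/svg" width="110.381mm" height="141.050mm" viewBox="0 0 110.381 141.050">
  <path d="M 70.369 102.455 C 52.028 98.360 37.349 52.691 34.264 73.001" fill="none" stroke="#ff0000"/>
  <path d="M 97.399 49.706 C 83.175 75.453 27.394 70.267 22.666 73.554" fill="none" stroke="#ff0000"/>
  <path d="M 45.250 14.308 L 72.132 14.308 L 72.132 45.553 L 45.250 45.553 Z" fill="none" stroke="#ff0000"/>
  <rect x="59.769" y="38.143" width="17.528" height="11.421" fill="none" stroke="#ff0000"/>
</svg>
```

G21
G90
G0 X70.369 Y38.595
M3 S601
G01 X59.867 Y45.180 F2153
G01 X50.625 Y56.581
G01 X43.023 Y67.634
G01 X37.443 Y73.178
G01 X34.264 Y68.049
G0 X97.399 Y91.344
M3 S601
G01 X84.619 Y79.293 F2153
G01 X66.310 Y72.773
G01 X46.918 Y69.895
G01 X30.888 Y68.767
G01 X22.666 Y67.496
G0 X45.250 Y126.742
M3 S601
G01 X72.132 Y126.742 F2153
G01 X72.132 Y95.497
G01 X45.250 Y95.497
G01 X45.250 Y126.742
G0 X59.769 Y102.907
M3 S601
G01 X77.297 Y102.907 F2153
G01 X77.297 Y91.486
G01 X59.769 Y91.486
G01 X59.769 Y102.907
M5

1 u = 1 mm; y_m = 141.050 − y.

[1] `<path>` cubic bezier, #ff0000→score S601 F2153: (70.369,38.595) → (59.867,45.180) → (50.625,56.581) → (43.023,67.634) → (37.443,73.178) → (34.264,68.049)

[2] `<path>` cubic bezier, #ff0000→score S601 F2153: (97.399,91.344) → (84.619,79.293) → (66.310,72.773) → (46.918,69.895) → (30.888,68.767) → (22.666,67.496)

[3] `<path>` rectangle, #ff0000→score S601 F2153: (45.250,126.742) → (72.132,126.742) → (72.132,95.497) → (45.250,95.497) → (45.250,126.742) (closed)

[4] `<rect>` rectangle, #ff0000→score S601 F2153: (59.769,102.907) → (77.297,102.907) → (77.297,91.486) → (59.769,91.486) → (59.769,102.907) (closed)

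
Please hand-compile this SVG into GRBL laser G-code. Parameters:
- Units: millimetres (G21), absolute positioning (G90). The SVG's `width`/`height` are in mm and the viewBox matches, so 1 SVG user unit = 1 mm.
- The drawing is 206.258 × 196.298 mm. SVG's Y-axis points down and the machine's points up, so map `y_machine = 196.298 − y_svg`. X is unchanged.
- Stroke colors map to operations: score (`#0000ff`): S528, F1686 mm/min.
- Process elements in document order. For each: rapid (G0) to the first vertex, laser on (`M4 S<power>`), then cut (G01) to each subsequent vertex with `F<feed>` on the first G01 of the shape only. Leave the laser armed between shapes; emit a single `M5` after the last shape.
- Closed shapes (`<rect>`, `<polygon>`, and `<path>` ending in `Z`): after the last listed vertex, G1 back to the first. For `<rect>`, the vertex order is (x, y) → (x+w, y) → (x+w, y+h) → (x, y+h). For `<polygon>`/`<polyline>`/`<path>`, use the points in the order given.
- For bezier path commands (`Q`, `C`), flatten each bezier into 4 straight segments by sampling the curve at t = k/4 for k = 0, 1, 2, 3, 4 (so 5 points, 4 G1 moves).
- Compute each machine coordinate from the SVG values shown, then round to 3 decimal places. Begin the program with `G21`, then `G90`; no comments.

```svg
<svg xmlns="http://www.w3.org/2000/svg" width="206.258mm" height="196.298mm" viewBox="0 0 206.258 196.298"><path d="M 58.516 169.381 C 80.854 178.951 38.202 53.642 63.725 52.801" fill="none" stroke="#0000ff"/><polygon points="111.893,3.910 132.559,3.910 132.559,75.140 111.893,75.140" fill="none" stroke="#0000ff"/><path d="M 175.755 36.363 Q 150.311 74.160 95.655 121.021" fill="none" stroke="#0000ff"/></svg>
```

viewBox `0 0 206.258 196.298` with mm width/height → 1 unit = 1 mm. Flip: y_m = 196.298 − y_svg.

**Shape 1** — `<path>` cubic bezier, stroke `#0000ff` → score (S528, F1686). Control points (SVG): P0=(58.516,169.381), P1=(80.854,178.951), P2=(38.202,53.642), P3=(63.725,52.801); sampled at t=k/4. Machine vertices: (58.516,26.917) → (65.165,40.977) → (59.926,81.303) → (55.285,123.581) → (63.725,143.497). Open path.

**Shape 2** — `<polygon>` rectangle, stroke `#0000ff` → score (S528, F1686). Machine vertices: (111.893,192.388) → (132.559,192.388) → (132.559,121.158) → (111.893,121.158) → (111.893,192.388). Closed: final G1 returns to the first vertex.

**Shape 3** — `<path>` quadratic bezier, stroke `#0000ff` → score (S528, F1686). Control points (SVG): P0=(175.755,36.363), P1=(150.311,74.160), P2=(95.655,121.021); sampled at t=k/4. Machine vertices: (175.755,159.935) → (161.207,140.470) → (143.008,119.872) → (121.157,98.141) → (95.655,75.277). Open path.

G21
G90
G0 X58.516 Y26.917
M4 S528
G01 X65.165 Y40.977 F1686
G01 X59.926 Y81.303
G01 X55.285 Y123.581
G01 X63.725 Y143.497
G0 X111.893 Y192.388
M4 S528
G01 X132.559 Y192.388 F1686
G01 X132.559 Y121.158
G01 X111.893 Y121.158
G01 X111.893 Y192.388
G0 X175.755 Y159.935
M4 S528
G01 X161.207 Y140.470 F1686
G01 X143.008 Y119.872
G01 X121.157 Y98.141
G01 X95.655 Y75.277
M5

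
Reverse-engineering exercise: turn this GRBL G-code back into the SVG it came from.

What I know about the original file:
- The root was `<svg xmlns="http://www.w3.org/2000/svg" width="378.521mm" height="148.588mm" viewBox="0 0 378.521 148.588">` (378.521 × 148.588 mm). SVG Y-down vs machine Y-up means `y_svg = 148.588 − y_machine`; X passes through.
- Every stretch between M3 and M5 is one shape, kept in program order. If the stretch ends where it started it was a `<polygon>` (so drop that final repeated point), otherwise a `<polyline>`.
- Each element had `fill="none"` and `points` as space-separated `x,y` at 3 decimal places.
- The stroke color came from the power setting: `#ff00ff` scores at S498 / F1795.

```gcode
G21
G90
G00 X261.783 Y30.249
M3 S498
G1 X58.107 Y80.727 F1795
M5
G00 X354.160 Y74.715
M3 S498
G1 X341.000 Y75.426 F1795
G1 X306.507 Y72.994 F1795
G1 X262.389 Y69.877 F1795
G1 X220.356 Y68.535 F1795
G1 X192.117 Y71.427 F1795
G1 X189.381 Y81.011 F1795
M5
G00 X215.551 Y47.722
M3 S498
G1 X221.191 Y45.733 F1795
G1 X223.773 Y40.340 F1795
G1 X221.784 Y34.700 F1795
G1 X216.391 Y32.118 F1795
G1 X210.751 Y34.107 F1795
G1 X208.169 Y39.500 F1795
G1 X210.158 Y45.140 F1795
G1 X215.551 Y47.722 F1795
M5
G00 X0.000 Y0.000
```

<svg xmlns="http://www.w3.org/2000/svg" width="378.521mm" height="148.588mm" viewBox="0 0 378.521 148.588">
  <polyline points="261.783,118.339 58.107,67.861" fill="none" stroke="#ff00ff"/>
  <polyline points="354.160,73.873 341.000,73.162 306.507,75.594 262.389,78.711 220.356,80.053 192.117,77.161 189.381,67.577" fill="none" stroke="#ff00ff"/>
  <polygon points="215.551,100.866 221.191,102.855 223.773,108.248 221.784,113.888 216.391,116.470 210.751,114.481 208.169,109.088 210.158,103.448" fill="none" stroke="#ff00ff"/>
</svg>

y_svg = 148.588 − y_m. Every run uses S498, so all elements get stroke `#ff00ff` (score).

[1] open run; points: 261.783,118.339 58.107,67.861

[2] open run; points: 354.160,73.873 341.000,73.162 306.507,75.594 262.389,78.711 220.356,80.053 192.117,77.161 189.381,67.577

[3] closed run; points: 215.551,100.866 221.191,102.855 223.773,108.248 221.784,113.888 216.391,116.470 210.751,114.481 208.169,109.088 210.158,103.448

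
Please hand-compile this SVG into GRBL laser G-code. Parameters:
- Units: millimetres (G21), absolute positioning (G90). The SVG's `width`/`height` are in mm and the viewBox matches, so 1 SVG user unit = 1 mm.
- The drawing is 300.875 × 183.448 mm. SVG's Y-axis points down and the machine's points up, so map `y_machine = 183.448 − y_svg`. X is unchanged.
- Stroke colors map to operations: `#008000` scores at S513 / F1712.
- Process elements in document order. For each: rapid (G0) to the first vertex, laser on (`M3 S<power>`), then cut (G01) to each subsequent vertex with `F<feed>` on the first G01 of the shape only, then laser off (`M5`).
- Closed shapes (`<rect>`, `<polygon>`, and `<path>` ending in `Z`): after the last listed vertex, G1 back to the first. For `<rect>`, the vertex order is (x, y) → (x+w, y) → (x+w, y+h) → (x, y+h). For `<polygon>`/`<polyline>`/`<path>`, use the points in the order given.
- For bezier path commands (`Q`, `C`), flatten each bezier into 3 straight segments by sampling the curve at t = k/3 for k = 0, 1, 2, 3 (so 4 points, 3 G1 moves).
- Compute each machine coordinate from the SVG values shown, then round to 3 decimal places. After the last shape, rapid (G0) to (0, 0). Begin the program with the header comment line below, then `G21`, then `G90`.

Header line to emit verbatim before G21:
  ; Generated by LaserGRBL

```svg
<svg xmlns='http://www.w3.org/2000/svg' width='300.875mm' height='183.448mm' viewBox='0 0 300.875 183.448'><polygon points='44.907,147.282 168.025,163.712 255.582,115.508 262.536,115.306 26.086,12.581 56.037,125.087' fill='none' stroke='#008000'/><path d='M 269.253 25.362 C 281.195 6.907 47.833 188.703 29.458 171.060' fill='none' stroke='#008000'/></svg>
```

; Generated by LaserGRBL
G21
G90
G0 X44.907 Y36.166
M3 S513
G01 X168.025 Y19.736 F1712
G01 X255.582 Y67.940
G01 X262.536 Y68.142
G01 X26.086 Y170.867
G01 X56.037 Y58.361
G01 X44.907 Y36.166
M5
G0 X269.253 Y158.086
M3 S513
G01 X216.475 Y124.594 F1712
G01 X102.448 Y46.421
G01 X29.458 Y12.388
M5
G0 X0.000 Y0.000

1 u = 1 mm; y_m = 183.448 − y.

[1] `<polygon>` closed polygon, #008000→score S513 F1712: (44.907,36.166) → (168.025,19.736) → (255.582,67.940) → (262.536,68.142) → (26.086,170.867) → (56.037,58.361) → (44.907,36.166) (closed)

[2] `<path>` cubic bezier, #008000→score S513 F1712: (269.253,158.086) → (216.475,124.594) → (102.448,46.421) → (29.458,12.388)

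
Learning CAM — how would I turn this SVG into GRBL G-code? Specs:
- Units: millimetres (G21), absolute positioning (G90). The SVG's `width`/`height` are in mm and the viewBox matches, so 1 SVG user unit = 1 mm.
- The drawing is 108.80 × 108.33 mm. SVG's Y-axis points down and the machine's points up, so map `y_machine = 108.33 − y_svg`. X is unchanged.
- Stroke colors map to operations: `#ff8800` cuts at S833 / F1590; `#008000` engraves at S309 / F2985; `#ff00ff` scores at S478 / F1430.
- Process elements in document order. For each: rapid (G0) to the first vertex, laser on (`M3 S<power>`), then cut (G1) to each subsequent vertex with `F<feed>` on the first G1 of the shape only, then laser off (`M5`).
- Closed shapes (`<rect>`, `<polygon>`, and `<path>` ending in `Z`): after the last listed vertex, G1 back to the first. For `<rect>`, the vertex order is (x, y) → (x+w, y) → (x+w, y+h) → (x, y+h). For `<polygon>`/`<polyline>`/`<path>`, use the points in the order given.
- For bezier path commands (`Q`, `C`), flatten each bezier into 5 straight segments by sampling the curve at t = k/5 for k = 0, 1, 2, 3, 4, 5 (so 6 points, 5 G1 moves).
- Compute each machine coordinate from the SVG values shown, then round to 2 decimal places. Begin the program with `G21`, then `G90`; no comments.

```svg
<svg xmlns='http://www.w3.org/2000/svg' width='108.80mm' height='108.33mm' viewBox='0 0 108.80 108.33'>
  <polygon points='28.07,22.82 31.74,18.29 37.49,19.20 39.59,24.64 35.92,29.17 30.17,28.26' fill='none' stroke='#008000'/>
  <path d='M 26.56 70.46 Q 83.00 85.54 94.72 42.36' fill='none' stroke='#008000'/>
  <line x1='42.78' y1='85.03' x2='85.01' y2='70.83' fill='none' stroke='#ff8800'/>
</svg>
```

G21
G90
G0 X28.07 Y85.51
M3 S309
G1 X31.74 Y90.04 F2985
G1 X37.49 Y89.13
G1 X39.59 Y83.69
G1 X35.92 Y79.16
G1 X30.17 Y80.07
G1 X28.07 Y85.51
M5
G0 X26.56 Y37.87
M3 S309
G1 X47.35 Y34.17 F2985
G1 X64.56 Y35.13
G1 X78.19 Y40.75
G1 X88.24 Y51.03
G1 X94.72 Y65.97
M5
G0 X42.78 Y23.30
M3 S833
G1 X85.01 Y37.50 F1590
M5

viewBox `0 0 108.80 108.33` with mm width/height → 1 unit = 1 mm. Flip: y_m = 108.33 − y_svg.

**Shape 1** — `<polygon>` regular polygon, stroke `#008000` → engrave (S309, F2985). Machine vertices: (28.07,85.51) → (31.74,90.04) → (37.49,89.13) → (39.59,83.69) → (35.92,79.16) → (30.17,80.07) → (28.07,85.51). Closed: final G1 returns to the first vertex.

**Shape 2** — `<path>` quadratic bezier, stroke `#008000` → engrave (S309, F2985). Control points (SVG): P0=(26.56,70.46), P1=(83.00,85.54), P2=(94.72,42.36); sampled at t=k/5. Machine vertices: (26.56,37.87) → (47.35,34.17) → (64.56,35.13) → (78.19,40.75) → (88.24,51.03) → (94.72,65.97). Open path.

**Shape 3** — `<line>` line segment, stroke `#ff8800` → cut (S833, F1590). Machine vertices: (42.78,23.30) → (85.01,37.50). Open path.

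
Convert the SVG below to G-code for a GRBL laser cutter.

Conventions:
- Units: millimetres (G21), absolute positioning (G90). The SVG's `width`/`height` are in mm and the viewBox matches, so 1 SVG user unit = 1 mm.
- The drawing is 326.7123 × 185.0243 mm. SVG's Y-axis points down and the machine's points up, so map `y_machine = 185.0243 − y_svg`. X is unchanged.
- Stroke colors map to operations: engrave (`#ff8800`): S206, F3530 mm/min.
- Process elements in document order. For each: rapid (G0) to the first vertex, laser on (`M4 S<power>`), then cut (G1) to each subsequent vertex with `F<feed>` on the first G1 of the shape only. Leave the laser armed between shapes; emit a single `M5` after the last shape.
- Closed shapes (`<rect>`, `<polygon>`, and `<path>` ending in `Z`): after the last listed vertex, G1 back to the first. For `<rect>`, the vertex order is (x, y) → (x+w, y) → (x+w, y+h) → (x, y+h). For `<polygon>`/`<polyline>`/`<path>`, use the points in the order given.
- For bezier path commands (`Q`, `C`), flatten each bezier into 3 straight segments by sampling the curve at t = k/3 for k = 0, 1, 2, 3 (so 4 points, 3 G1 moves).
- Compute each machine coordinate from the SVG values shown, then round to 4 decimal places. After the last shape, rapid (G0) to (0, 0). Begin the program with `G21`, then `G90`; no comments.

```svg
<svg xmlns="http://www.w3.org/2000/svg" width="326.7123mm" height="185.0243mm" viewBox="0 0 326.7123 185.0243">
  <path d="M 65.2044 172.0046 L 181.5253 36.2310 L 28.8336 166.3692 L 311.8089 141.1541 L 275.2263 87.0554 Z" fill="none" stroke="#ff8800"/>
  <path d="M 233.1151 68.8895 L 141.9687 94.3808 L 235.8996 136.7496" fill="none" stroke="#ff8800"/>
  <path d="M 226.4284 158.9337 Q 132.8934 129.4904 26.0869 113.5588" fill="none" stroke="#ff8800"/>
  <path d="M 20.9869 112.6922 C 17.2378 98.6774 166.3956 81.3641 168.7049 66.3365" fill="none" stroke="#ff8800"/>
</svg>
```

viewBox `0 0 326.7123 185.0243` with mm width/height → 1 unit = 1 mm. Flip: y_m = 185.0243 − y_svg.

**Shape 1** — `<path>` closed polygon, stroke `#ff8800` → engrave (S206, F3530). Machine vertices: (65.2044,13.0197) → (181.5253,148.7933) → (28.8336,18.6551) → (311.8089,43.8702) → (275.2263,97.9689) → (65.2044,13.0197). Closed: final G1 returns to the first vertex.

**Shape 2** — `<path>` open polyline, stroke `#ff8800` → engrave (S206, F3530). Machine vertices: (233.1151,116.1348) → (141.9687,90.6435) → (235.8996,48.2747). Open path.

**Shape 3** — `<path>` quadratic bezier, stroke `#ff8800` → engrave (S206, F3530). Control points (SVG): P0=(226.4284,158.9337), P1=(132.8934,129.4904), P2=(26.0869,113.5588); sampled at t=k/3. Machine vertices: (226.4284,26.0906) → (162.5971,44.2182) → (95.8166,59.3431) → (26.0869,71.4655). Open path.

**Shape 4** — `<path>` cubic bezier, stroke `#ff8800` → engrave (S206, F3530). Control points (SVG): P0=(20.9869,112.6922), P1=(17.2378,98.6774), P2=(166.3956,81.3641), P3=(168.7049,66.3365); sampled at t=k/3. Machine vertices: (20.9869,72.3321) → (57.1047,87.2396) → (128.5482,103.1051) → (168.7049,118.6878). Open path.

G21
G90
G0 X65.2044 Y13.0197
M4 S206
G1 X181.5253 Y148.7933 F3530
G1 X28.8336 Y18.6551
G1 X311.8089 Y43.8702
G1 X275.2263 Y97.9689
G1 X65.2044 Y13.0197
G0 X233.1151 Y116.1348
M4 S206
G1 X141.9687 Y90.6435 F3530
G1 X235.8996 Y48.2747
G0 X226.4284 Y26.0906
M4 S206
G1 X162.5971 Y44.2182 F3530
G1 X95.8166 Y59.3431
G1 X26.0869 Y71.4655
G0 X20.9869 Y72.3321
M4 S206
G1 X57.1047 Y87.2396 F3530
G1 X128.5482 Y103.1051
G1 X168.7049 Y118.6878
M5
G0 X0.0000 Y0.0000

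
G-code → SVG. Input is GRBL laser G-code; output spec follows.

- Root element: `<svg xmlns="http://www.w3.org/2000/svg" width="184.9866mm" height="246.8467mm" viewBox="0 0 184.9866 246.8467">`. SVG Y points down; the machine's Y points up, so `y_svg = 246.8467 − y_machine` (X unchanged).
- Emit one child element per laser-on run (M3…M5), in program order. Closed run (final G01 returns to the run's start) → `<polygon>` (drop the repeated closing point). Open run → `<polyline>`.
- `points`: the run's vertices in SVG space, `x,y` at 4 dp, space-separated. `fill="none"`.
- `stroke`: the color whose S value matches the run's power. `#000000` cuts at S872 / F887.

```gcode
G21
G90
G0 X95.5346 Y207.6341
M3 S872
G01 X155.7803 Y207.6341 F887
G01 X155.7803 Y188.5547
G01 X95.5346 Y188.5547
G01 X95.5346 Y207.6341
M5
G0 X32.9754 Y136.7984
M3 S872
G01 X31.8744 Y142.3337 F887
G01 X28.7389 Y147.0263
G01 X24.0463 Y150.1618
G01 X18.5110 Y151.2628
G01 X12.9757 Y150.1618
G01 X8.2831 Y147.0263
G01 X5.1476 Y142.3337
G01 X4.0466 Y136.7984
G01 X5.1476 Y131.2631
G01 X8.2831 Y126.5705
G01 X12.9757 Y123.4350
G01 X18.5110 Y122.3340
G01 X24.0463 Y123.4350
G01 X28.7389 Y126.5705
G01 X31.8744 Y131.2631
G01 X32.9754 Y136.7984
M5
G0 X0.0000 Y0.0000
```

<svg xmlns="http://www.w3.org/2000/svg" width="184.9866mm" height="246.8467mm" viewBox="0 0 184.9866 246.8467">
  <polygon points="95.5346,39.2126 155.7803,39.2126 155.7803,58.2920 95.5346,58.2920" fill="none" stroke="#000000"/>
  <polygon points="32.9754,110.0483 31.8744,104.5130 28.7389,99.8204 24.0463,96.6849 18.5110,95.5839 12.9757,96.6849 8.2831,99.8204 5.1476,104.5130 4.0466,110.0483 5.1476,115.5836 8.2831,120.2762 12.9757,123.4117 18.5110,124.5127 24.0463,123.4117 28.7389,120.2762 31.8744,115.5836" fill="none" stroke="#000000"/>
</svg>

Machine Y-up, SVG Y-down with viewBox height 246.8467, so y_svg = 246.8467 − y_machine; X carries over. Every run uses S872, so all elements get stroke `#000000` (cut).

Run 1: The run returns to its start, so emit a `<polygon>` with points (Y-flipped): 95.5346,39.2126 155.7803,39.2126 155.7803,58.2920 95.5346,58.2920.

Run 2: The run returns to its start, so emit a `<polygon>` with points (Y-flipped): 32.9754,110.0483 31.8744,104.5130 28.7389,99.8204 24.0463,96.6849 18.5110,95.5839 12.9757,96.6849 8.2831,99.8204 5.1476,104.5130 4.0466,110.0483 5.1476,115.5836 8.2831,120.2762 12.9757,123.4117 18.5110,124.5127 24.0463,123.4117 28.7389,120.2762 31.8744,115.5836.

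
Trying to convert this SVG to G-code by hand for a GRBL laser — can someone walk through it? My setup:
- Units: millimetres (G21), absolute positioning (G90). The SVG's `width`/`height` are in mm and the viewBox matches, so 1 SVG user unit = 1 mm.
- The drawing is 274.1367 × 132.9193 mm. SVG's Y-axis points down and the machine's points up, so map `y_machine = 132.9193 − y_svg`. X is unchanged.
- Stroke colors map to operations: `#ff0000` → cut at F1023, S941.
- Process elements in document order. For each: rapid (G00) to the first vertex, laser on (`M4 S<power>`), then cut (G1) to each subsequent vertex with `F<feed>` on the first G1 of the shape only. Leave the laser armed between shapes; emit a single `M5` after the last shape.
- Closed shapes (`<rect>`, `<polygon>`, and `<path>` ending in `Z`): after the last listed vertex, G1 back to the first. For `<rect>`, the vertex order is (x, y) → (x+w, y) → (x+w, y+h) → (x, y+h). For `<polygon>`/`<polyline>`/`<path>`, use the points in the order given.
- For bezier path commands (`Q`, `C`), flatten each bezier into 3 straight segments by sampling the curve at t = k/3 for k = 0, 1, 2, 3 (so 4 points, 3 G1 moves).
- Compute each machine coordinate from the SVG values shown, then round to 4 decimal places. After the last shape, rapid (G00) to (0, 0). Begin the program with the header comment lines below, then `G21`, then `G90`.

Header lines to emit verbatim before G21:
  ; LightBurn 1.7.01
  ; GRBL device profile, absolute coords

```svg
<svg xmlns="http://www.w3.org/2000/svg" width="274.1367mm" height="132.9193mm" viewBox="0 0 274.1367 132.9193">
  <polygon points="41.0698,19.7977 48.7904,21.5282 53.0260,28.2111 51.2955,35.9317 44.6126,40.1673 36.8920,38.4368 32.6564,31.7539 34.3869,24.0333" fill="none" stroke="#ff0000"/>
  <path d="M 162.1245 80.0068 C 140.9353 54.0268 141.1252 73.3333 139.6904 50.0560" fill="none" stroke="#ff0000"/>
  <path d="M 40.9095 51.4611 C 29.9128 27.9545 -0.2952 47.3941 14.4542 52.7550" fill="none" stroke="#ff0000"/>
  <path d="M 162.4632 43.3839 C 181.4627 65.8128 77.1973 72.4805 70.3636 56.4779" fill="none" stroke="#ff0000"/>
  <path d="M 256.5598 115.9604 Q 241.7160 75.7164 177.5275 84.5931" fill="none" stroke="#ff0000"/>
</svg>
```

Since the viewBox matches the mm dimensions, user units are millimetres directly. The only transform is the Y-flip y_m = 132.9193 − y_svg.

Shape 1 is a regular polygon drawn with `<polygon>`. Its stroke #ff0000 means cut at S941, F1023. After flipping Y the toolpath is (41.0698,113.1216) → (48.7904,111.3911) → (53.0260,104.7082) → (51.2955,96.9876) → (44.6126,92.7520) → (36.8920,94.4825) → (32.6564,101.1654) → (34.3869,108.8860) → (41.0698,113.1216), returning to the start.

Shape 2 is a cubic bezier drawn with `<path>`. Its stroke #ff0000 means cut at S941, F1023. After flipping Y the toolpath is (162.1245,52.9125) → (147.2097,67.0515) → (141.4356,70.5261) → (139.6904,82.8633).

Shape 3 is a cubic bezier drawn with `<path>`. Its stroke #ff0000 means cut at S941, F1023. After flipping Y the toolpath is (40.9095,81.4582) → (25.8857,92.7614) → (12.3140,88.1061) → (14.4542,80.1643).

Shape 4 is a cubic bezier drawn with `<path>`. Its stroke #ff0000 means cut at S941, F1023. After flipping Y the toolpath is (162.4632,89.5354) → (148.5483,72.6161) → (101.5006,67.7397) → (70.3636,76.4414).

Shape 5 is a quadratic bezier drawn with `<path>`. Its stroke #ff0000 means cut at S941, F1023. After flipping Y the toolpath is (256.5598,16.9589) → (241.1812,38.3304) → (214.8371,48.7861) → (177.5275,48.3262).

; LightBurn 1.7.01
; GRBL device profile, absolute coords
G21
G90
G00 X41.0698 Y113.1216
M4 S941
G1 X48.7904 Y111.3911 F1023
G1 X53.0260 Y104.7082
G1 X51.2955 Y96.9876
G1 X44.6126 Y92.7520
G1 X36.8920 Y94.4825
G1 X32.6564 Y101.1654
G1 X34.3869 Y108.8860
G1 X41.0698 Y113.1216
G00 X162.1245 Y52.9125
M4 S941
G1 X147.2097 Y67.0515 F1023
G1 X141.4356 Y70.5261
G1 X139.6904 Y82.8633
G00 X40.9095 Y81.4582
M4 S941
G1 X25.8857 Y92.7614 F1023
G1 X12.3140 Y88.1061
G1 X14.4542 Y80.1643
G00 X162.4632 Y89.5354
M4 S941
G1 X148.5483 Y72.6161 F1023
G1 X101.5006 Y67.7397
G1 X70.3636 Y76.4414
G00 X256.5598 Y16.9589
M4 S941
G1 X241.1812 Y38.3304 F1023
G1 X214.8371 Y48.7861
G1 X177.5275 Y48.3262
M5
G00 X0.0000 Y0.0000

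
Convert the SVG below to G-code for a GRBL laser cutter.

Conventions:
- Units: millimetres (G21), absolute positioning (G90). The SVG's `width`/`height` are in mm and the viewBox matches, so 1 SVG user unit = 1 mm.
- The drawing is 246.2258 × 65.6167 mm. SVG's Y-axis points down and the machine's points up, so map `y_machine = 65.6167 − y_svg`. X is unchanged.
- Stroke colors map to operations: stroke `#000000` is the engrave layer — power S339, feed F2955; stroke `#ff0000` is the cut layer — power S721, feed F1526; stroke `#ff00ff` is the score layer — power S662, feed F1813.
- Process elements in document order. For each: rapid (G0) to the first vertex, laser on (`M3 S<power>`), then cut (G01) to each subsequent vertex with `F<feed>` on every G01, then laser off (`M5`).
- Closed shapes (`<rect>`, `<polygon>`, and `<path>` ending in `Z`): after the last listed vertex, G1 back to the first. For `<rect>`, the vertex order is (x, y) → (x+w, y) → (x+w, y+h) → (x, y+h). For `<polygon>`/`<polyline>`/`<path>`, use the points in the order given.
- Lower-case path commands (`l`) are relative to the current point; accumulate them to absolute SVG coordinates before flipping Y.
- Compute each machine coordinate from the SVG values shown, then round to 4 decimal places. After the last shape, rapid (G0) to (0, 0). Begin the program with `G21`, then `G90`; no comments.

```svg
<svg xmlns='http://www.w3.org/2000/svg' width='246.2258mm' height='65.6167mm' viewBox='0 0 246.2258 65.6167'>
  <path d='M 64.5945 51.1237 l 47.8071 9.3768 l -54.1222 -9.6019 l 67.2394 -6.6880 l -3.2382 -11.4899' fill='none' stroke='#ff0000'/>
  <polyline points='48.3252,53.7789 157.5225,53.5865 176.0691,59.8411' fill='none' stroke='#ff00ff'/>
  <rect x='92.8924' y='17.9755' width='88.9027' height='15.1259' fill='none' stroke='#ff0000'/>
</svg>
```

G21
G90
G0 X64.5945 Y14.4930
M3 S721
G01 X112.4016 Y5.1162 F1526
G01 X58.2794 Y14.7181 F1526
G01 X125.5188 Y21.4061 F1526
G01 X122.2806 Y32.8960 F1526
M5
G0 X48.3252 Y11.8378
M3 S662
G01 X157.5225 Y12.0302 F1813
G01 X176.0691 Y5.7756 F1813
M5
G0 X92.8924 Y47.6412
M3 S721
G01 X181.7951 Y47.6412 F1526
G01 X181.7951 Y32.5153 F1526
G01 X92.8924 Y32.5153 F1526
G01 X92.8924 Y47.6412 F1526
M5
G0 X0.0000 Y0.0000

Since the viewBox matches the mm dimensions, user units are millimetres directly. The only transform is the Y-flip y_m = 65.6167 − y_svg.

Shape 1 is a open polyline drawn with `<path>`. Its stroke #ff0000 means cut at S721, F1526. After flipping Y the toolpath is (64.5945,14.4930) → (112.4016,5.1162) → (58.2794,14.7181) → (125.5188,21.4061) → (122.2806,32.8960).

Shape 2 is a open polyline drawn with `<polyline>`. Its stroke #ff00ff means score at S662, F1813. After flipping Y the toolpath is (48.3252,11.8378) → (157.5225,12.0302) → (176.0691,5.7756).

Shape 3 is a rectangle drawn with `<rect>`. Its stroke #ff0000 means cut at S721, F1526. After flipping Y the toolpath is (92.8924,47.6412) → (181.7951,47.6412) → (181.7951,32.5153) → (92.8924,32.5153) → (92.8924,47.6412), returning to the start.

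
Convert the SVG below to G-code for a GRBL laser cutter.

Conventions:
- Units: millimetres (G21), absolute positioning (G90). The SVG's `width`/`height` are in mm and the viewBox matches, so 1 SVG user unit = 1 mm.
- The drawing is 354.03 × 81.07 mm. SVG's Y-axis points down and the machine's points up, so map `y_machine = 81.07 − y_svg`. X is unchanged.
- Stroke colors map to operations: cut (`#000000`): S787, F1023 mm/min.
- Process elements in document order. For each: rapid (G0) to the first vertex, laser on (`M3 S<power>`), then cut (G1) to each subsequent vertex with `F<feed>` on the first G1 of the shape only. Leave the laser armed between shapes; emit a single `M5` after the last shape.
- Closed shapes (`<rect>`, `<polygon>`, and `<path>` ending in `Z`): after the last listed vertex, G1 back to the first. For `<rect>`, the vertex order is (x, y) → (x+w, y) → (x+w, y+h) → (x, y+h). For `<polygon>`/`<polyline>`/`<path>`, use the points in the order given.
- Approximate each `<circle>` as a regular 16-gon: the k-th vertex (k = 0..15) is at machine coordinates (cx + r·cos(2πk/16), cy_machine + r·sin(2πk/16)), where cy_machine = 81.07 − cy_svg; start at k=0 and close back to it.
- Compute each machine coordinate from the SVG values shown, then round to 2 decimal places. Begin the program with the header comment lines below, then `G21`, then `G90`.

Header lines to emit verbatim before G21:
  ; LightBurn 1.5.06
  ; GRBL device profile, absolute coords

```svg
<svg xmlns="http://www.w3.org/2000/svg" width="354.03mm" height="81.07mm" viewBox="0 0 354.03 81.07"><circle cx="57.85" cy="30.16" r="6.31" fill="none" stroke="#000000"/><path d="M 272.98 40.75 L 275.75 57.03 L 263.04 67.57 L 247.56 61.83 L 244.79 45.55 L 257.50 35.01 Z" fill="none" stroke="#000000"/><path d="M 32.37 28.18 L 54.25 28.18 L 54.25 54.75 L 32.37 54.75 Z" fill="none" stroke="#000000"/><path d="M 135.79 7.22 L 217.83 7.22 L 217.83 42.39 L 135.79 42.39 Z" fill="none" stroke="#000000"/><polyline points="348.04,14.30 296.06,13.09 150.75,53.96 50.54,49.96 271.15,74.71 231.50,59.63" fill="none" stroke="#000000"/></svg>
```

; LightBurn 1.5.06
; GRBL device profile, absolute coords
G21
G90
G0 X64.16 Y50.91
M3 S787
G1 X63.68 Y53.32 F1023
G1 X62.31 Y55.37
G1 X60.26 Y56.74
G1 X57.85 Y57.22
G1 X55.44 Y56.74
G1 X53.39 Y55.37
G1 X52.02 Y53.32
G1 X51.54 Y50.91
G1 X52.02 Y48.50
G1 X53.39 Y46.45
G1 X55.44 Y45.08
G1 X57.85 Y44.60
G1 X60.26 Y45.08
G1 X62.31 Y46.45
G1 X63.68 Y48.50
G1 X64.16 Y50.91
G0 X272.98 Y40.32
M3 S787
G1 X275.75 Y24.04 F1023
G1 X263.04 Y13.50
G1 X247.56 Y19.24
G1 X244.79 Y35.52
G1 X257.50 Y46.06
G1 X272.98 Y40.32
G0 X32.37 Y52.89
M3 S787
G1 X54.25 Y52.89 F1023
G1 X54.25 Y26.32
G1 X32.37 Y26.32
G1 X32.37 Y52.89
G0 X135.79 Y73.85
M3 S787
G1 X217.83 Y73.85 F1023
G1 X217.83 Y38.68
G1 X135.79 Y38.68
G1 X135.79 Y73.85
G0 X348.04 Y66.77
M3 S787
G1 X296.06 Y67.98 F1023
G1 X150.75 Y27.11
G1 X50.54 Y31.11
G1 X271.15 Y6.36
G1 X231.50 Y21.44
M5

1 u = 1 mm; y_m = 81.07 − y.

[1] `<circle>` circle, #000000→cut S787 F1023: (64.16,50.91) → (63.68,53.32) → (62.31,55.37) → (60.26,56.74) → (57.85,57.22) → (55.44,56.74) → (53.39,55.37) → (52.02,53.32) → (51.54,50.91) → (52.02,48.50) → (53.39,46.45) → (55.44,45.08) → (57.85,44.60) → (60.26,45.08) → (62.31,46.45) → (63.68,48.50) → (64.16,50.91) (closed)

[2] `<path>` regular polygon, #000000→cut S787 F1023: (272.98,40.32) → (275.75,24.04) → (263.04,13.50) → (247.56,19.24) → (244.79,35.52) → (257.50,46.06) → (272.98,40.32) (closed)

[3] `<path>` rectangle, #000000→cut S787 F1023: (32.37,52.89) → (54.25,52.89) → (54.25,26.32) → (32.37,26.32) → (32.37,52.89) (closed)

[4] `<path>` rectangle, #000000→cut S787 F1023: (135.79,73.85) → (217.83,73.85) → (217.83,38.68) → (135.79,38.68) → (135.79,73.85) (closed)

[5] `<polyline>` open polyline, #000000→cut S787 F1023: (348.04,66.77) → (296.06,67.98) → (150.75,27.11) → (50.54,31.11) → (271.15,6.36) → (231.50,21.44)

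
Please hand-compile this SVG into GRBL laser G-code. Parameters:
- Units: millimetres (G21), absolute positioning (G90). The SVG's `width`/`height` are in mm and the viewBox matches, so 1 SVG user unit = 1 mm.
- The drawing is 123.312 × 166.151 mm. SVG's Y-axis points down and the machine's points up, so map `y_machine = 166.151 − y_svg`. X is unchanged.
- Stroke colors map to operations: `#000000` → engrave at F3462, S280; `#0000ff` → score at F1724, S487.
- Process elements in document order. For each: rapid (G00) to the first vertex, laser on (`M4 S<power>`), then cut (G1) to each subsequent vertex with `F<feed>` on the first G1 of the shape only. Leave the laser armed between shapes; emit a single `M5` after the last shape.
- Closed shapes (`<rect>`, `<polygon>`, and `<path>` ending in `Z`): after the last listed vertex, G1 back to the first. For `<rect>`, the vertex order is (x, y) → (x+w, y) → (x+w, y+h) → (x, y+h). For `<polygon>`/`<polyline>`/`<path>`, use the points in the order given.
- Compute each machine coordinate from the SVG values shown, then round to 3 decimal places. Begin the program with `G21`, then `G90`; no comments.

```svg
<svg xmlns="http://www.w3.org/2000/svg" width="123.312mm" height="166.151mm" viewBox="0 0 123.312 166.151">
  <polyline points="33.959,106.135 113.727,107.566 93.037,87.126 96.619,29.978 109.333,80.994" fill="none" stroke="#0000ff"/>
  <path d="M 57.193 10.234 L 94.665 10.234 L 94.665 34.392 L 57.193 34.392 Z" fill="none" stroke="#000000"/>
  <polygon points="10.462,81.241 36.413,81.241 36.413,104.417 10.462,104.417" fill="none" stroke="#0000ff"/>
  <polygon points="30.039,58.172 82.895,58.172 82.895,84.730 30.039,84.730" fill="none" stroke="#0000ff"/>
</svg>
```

viewBox `0 0 123.312 166.151` with mm width/height → 1 unit = 1 mm. Flip: y_m = 166.151 − y_svg.

**Shape 1** — `<polyline>` open polyline, stroke `#0000ff` → score (S487, F1724). Machine vertices: (33.959,60.016) → (113.727,58.585) → (93.037,79.025) → (96.619,136.173) → (109.333,85.157). Open path.

**Shape 2** — `<path>` rectangle, stroke `#000000` → engrave (S280, F3462). Machine vertices: (57.193,155.917) → (94.665,155.917) → (94.665,131.759) → (57.193,131.759) → (57.193,155.917). Closed: final G1 returns to the first vertex.

**Shape 3** — `<polygon>` rectangle, stroke `#0000ff` → score (S487, F1724). Machine vertices: (10.462,84.910) → (36.413,84.910) → (36.413,61.734) → (10.462,61.734) → (10.462,84.910). Closed: final G1 returns to the first vertex.

**Shape 4** — `<polygon>` rectangle, stroke `#0000ff` → score (S487, F1724). Machine vertices: (30.039,107.979) → (82.895,107.979) → (82.895,81.421) → (30.039,81.421) → (30.039,107.979). Closed: final G1 returns to the first vertex.

G21
G90
G00 X33.959 Y60.016
M4 S487
G1 X113.727 Y58.585 F1724
G1 X93.037 Y79.025
G1 X96.619 Y136.173
G1 X109.333 Y85.157
G00 X57.193 Y155.917
M4 S280
G1 X94.665 Y155.917 F3462
G1 X94.665 Y131.759
G1 X57.193 Y131.759
G1 X57.193 Y155.917
G00 X10.462 Y84.910
M4 S487
G1 X36.413 Y84.910 F1724
G1 X36.413 Y61.734
G1 X10.462 Y61.734
G1 X10.462 Y84.910
G00 X30.039 Y107.979
M4 S487
G1 X82.895 Y107.979 F1724
G1 X82.895 Y81.421
G1 X30.039 Y81.421
G1 X30.039 Y107.979
M5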